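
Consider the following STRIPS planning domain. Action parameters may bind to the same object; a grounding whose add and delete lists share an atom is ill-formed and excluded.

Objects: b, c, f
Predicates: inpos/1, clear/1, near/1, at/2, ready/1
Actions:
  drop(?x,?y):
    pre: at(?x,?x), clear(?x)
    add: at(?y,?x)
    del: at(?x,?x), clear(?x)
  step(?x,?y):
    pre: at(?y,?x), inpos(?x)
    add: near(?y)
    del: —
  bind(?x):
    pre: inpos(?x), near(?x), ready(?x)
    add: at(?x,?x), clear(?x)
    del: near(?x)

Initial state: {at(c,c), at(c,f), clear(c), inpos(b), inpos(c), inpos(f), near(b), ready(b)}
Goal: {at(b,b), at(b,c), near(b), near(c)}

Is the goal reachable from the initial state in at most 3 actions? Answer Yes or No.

1. drop(c,b)  →  {at(b,c), at(c,f), inpos(b), inpos(c), inpos(f), near(b), ready(b)}
2. step(f,c)  →  {at(b,c), at(c,f), inpos(b), inpos(c), inpos(f), near(b), near(c), ready(b)}
3. bind(b)  →  {at(b,b), at(b,c), at(c,f), clear(b), inpos(b), inpos(c), inpos(f), near(c), ready(b)}
4. step(b,b)  →  {at(b,b), at(b,c), at(c,f), clear(b), inpos(b), inpos(c), inpos(f), near(b), near(c), ready(b)}
optimal plan length = 4; 4 > 3

No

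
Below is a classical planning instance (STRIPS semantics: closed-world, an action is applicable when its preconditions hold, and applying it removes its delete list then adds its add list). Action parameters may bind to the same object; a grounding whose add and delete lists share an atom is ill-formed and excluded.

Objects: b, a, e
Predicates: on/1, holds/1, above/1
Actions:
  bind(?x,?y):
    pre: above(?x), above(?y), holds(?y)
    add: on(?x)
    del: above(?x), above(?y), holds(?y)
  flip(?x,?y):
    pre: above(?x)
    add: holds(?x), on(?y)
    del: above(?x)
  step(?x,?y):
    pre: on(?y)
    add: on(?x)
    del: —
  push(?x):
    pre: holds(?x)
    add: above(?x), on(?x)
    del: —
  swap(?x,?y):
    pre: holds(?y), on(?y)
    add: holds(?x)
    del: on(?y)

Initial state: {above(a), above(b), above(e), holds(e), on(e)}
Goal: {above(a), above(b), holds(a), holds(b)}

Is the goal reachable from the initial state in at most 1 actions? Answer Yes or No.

1. flip(b,b)  →  {above(a), above(e), holds(b), holds(e), on(b), on(e)}
2. push(b)  →  {above(a), above(b), above(e), holds(b), holds(e), on(b), on(e)}
3. swap(a,b)  →  {above(a), above(b), above(e), holds(a), holds(b), holds(e), on(e)}
optimal plan length = 3; 3 > 1

No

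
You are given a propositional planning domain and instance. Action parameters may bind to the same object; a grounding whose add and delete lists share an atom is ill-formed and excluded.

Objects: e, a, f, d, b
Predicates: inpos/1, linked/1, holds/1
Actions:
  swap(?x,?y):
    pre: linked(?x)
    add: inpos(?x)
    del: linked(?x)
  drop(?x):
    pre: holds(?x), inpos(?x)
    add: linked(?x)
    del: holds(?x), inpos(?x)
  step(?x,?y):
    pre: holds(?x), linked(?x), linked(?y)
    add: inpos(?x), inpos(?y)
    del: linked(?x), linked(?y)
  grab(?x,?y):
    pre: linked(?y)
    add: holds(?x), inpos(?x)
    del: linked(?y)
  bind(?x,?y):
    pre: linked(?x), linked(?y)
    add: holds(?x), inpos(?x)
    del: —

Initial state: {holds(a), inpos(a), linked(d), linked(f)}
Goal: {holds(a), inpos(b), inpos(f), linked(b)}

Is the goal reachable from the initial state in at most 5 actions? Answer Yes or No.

1. swap(f,e)  →  {holds(a), inpos(a), inpos(f), linked(d)}
2. grab(b,d)  →  {holds(a), holds(b), inpos(a), inpos(b), inpos(f)}
3. drop(b)  →  {holds(a), inpos(a), inpos(f), linked(b)}
4. bind(b,b)  →  {holds(a), holds(b), inpos(a), inpos(b), inpos(f), linked(b)}
optimal plan length = 4; 4 ≤ 5

Yes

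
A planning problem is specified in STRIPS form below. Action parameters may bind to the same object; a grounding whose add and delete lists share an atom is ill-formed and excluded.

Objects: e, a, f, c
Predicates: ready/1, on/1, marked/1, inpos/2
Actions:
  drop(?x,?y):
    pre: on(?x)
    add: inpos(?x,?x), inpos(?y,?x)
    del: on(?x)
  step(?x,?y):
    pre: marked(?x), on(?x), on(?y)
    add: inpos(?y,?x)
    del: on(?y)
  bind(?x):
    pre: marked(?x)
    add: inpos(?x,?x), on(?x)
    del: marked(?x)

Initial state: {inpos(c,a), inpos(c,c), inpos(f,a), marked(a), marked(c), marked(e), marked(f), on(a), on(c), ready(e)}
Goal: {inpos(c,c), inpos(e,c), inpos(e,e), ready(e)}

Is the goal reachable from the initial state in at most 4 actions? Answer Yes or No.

1. drop(c,e)  →  {inpos(c,a), inpos(c,c), inpos(e,c), inpos(f,a), marked(a), marked(c), marked(e), marked(f), on(a), ready(e)}
2. bind(e)  →  {inpos(c,a), inpos(c,c), inpos(e,c), inpos(e,e), inpos(f,a), marked(a), marked(c), marked(f), on(a), on(e), ready(e)}
optimal plan length = 2; 2 ≤ 4

Yes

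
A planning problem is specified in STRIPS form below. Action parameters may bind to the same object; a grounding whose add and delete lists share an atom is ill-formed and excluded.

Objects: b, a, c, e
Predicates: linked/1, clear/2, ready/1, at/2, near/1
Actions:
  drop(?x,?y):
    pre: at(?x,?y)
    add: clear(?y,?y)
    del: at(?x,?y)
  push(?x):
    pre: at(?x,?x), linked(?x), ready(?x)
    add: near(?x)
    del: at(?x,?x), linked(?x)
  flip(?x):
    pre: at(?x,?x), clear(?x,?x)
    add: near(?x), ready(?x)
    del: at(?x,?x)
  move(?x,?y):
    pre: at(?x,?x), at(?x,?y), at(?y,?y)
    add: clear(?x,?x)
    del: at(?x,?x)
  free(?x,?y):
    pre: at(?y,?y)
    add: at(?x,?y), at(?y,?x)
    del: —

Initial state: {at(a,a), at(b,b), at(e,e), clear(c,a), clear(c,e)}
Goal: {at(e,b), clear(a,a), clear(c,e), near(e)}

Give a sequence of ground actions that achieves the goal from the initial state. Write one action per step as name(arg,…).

drop(a,a); free(b,e); drop(b,e); flip(e)

1. drop(a,a)  →  {at(b,b), at(e,e), clear(a,a), clear(c,a), clear(c,e)}
2. free(b,e)  →  {at(b,b), at(b,e), at(e,b), at(e,e), clear(a,a), clear(c,a), clear(c,e)}
3. drop(b,e)  →  {at(b,b), at(e,b), at(e,e), clear(a,a), clear(c,a), clear(c,e), clear(e,e)}
4. flip(e)  →  {at(b,b), at(e,b), clear(a,a), clear(c,a), clear(c,e), clear(e,e), near(e), ready(e)}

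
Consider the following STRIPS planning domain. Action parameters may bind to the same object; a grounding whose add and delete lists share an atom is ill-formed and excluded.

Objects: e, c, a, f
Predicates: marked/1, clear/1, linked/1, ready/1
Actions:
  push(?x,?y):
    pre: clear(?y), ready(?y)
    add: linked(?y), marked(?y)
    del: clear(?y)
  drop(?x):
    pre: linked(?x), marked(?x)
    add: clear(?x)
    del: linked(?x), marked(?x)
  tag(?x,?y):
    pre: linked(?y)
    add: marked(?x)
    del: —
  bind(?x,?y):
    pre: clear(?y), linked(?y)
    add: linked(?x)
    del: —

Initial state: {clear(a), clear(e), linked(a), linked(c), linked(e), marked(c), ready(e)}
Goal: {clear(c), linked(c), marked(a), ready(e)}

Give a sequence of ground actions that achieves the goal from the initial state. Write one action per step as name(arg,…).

drop(c); tag(a,e); bind(c,e)

1. drop(c)  →  {clear(a), clear(c), clear(e), linked(a), linked(e), ready(e)}
2. tag(a,e)  →  {clear(a), clear(c), clear(e), linked(a), linked(e), marked(a), ready(e)}
3. bind(c,e)  →  {clear(a), clear(c), clear(e), linked(a), linked(c), linked(e), marked(a), ready(e)}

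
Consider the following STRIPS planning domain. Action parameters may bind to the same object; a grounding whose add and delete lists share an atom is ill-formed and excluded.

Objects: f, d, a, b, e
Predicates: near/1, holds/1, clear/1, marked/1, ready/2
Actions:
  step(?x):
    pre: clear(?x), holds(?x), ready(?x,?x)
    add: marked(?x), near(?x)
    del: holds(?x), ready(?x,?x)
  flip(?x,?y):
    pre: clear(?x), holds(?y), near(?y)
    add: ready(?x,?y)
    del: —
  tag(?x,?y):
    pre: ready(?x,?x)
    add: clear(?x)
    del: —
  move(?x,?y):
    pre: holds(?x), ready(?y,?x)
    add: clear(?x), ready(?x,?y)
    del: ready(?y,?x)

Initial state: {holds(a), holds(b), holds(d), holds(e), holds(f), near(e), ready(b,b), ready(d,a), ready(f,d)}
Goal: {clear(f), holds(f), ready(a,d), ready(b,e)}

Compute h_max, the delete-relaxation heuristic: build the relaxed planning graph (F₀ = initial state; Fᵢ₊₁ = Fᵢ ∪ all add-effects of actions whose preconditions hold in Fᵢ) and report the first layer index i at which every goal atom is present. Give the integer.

2

F0 = init (9 atoms)
F1 = F0 ∪ {clear(a), clear(b), clear(d), ready(a,d), ready(d,f)}  (14 atoms)
F2 = F1 ∪ {clear(f), marked(b), near(b), ready(a,e), ready(b,e), ready(d,e)}  (20 atoms)
goal ⊆ F2  ⇒  h_max = 2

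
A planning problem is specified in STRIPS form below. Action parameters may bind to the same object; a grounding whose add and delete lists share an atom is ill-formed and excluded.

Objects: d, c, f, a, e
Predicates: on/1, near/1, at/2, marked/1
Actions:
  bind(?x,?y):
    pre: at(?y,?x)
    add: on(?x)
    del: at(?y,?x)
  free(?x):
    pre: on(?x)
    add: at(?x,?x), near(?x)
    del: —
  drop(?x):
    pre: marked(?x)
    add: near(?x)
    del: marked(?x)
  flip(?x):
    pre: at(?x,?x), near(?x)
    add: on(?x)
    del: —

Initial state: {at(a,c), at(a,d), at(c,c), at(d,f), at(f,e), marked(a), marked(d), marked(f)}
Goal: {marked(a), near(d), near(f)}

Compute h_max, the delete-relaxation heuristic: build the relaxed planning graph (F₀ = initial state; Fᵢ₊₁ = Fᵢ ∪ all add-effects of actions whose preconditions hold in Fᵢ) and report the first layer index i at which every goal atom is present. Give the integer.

1

F0 = init (8 atoms)
F1 = F0 ∪ {near(a), near(d), near(f), on(c), on(d), on(e), on(f)}  (15 atoms)
goal ⊆ F1  ⇒  h_max = 1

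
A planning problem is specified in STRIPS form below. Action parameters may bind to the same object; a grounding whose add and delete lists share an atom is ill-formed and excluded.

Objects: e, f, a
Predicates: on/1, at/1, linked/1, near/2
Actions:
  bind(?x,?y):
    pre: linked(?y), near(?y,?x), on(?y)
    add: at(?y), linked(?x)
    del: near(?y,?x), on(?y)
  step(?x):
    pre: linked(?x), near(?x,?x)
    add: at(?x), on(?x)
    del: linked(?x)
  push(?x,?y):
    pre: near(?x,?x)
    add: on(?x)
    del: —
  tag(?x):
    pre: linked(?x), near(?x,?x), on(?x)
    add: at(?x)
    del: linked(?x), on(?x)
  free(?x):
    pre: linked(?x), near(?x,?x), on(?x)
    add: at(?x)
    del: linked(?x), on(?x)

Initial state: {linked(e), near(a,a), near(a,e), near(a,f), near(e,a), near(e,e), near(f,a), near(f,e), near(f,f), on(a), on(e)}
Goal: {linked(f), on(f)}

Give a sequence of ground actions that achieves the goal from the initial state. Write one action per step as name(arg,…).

1. bind(a,e)  →  {at(e), linked(a), linked(e), near(a,a), near(a,e), near(a,f), near(e,e), near(f,a), near(f,e), near(f,f), on(a)}
2. bind(f,a)  →  {at(a), at(e), linked(a), linked(e), linked(f), near(a,a), near(a,e), near(e,e), near(f,a), near(f,e), near(f,f)}
3. push(f,e)  →  {at(a), at(e), linked(a), linked(e), linked(f), near(a,a), near(a,e), near(e,e), near(f,a), near(f,e), near(f,f), on(f)}

bind(a,e); bind(f,a); push(f,e)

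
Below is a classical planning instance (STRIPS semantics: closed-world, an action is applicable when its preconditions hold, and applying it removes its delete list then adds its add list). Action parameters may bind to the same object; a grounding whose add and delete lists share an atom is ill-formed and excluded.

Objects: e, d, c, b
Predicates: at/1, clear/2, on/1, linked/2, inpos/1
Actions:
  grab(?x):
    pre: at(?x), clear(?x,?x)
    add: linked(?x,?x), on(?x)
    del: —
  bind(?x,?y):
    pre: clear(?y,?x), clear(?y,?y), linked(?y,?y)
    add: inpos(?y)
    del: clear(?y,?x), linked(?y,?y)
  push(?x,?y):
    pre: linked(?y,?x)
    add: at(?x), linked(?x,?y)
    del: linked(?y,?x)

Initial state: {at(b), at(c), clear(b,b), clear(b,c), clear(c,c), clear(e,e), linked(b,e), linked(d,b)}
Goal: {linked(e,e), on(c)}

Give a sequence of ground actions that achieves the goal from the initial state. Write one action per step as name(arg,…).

grab(c); push(e,b); grab(e)

1. grab(c)  →  {at(b), at(c), clear(b,b), clear(b,c), clear(c,c), clear(e,e), linked(b,e), linked(c,c), linked(d,b), on(c)}
2. push(e,b)  →  {at(b), at(c), at(e), clear(b,b), clear(b,c), clear(c,c), clear(e,e), linked(c,c), linked(d,b), linked(e,b), on(c)}
3. grab(e)  →  {at(b), at(c), at(e), clear(b,b), clear(b,c), clear(c,c), clear(e,e), linked(c,c), linked(d,b), linked(e,b), linked(e,e), on(c), on(e)}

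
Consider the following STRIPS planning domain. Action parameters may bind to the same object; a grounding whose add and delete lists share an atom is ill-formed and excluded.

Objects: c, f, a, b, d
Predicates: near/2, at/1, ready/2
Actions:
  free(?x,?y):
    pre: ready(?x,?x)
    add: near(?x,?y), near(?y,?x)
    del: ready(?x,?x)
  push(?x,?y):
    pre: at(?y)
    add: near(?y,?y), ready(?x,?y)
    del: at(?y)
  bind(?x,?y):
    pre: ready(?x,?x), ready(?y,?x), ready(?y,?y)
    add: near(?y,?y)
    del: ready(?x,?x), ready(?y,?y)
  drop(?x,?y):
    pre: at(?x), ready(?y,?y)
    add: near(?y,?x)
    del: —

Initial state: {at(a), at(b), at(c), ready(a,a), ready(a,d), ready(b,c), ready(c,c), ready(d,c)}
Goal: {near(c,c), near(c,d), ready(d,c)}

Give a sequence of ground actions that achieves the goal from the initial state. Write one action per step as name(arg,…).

1. free(c,d)  →  {at(a), at(b), at(c), near(c,d), near(d,c), ready(a,a), ready(a,d), ready(b,c), ready(d,c)}
2. push(c,c)  →  {at(a), at(b), near(c,c), near(c,d), near(d,c), ready(a,a), ready(a,d), ready(b,c), ready(c,c), ready(d,c)}

free(c,d); push(c,c)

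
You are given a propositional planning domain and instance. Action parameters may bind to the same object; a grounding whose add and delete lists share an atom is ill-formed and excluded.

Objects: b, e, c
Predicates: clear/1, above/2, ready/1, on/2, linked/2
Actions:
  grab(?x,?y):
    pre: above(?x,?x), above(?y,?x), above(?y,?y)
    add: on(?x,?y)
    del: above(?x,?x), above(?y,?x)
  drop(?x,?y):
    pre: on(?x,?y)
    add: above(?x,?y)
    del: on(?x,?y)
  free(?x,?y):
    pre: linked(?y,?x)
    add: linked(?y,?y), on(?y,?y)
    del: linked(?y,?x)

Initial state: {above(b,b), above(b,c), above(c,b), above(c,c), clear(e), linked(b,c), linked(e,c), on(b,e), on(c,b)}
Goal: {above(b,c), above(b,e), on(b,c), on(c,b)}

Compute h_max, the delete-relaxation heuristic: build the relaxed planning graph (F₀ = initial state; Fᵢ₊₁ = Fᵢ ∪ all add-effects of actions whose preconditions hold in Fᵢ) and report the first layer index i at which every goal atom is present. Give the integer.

1

F0 = init (9 atoms)
F1 = F0 ∪ {above(b,e), linked(b,b), linked(e,e), on(b,b), on(b,c), on(c,c), on(e,e)}  (16 atoms)
goal ⊆ F1  ⇒  h_max = 1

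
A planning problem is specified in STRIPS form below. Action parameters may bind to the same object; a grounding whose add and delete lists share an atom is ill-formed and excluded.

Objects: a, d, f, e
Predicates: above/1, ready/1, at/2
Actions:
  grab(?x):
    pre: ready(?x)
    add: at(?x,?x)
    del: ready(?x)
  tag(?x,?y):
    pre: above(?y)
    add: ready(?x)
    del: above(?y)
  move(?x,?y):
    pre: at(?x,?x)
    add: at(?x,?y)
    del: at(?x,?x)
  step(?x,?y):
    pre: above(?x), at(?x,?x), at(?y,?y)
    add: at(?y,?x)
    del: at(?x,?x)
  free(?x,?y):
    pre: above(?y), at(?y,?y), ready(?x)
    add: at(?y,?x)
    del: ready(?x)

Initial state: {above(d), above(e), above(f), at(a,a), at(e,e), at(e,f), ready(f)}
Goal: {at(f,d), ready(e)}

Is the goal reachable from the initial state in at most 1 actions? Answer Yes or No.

1. grab(f)  →  {above(d), above(e), above(f), at(a,a), at(e,e), at(e,f), at(f,f)}
2. tag(e,d)  →  {above(e), above(f), at(a,a), at(e,e), at(e,f), at(f,f), ready(e)}
3. move(f,d)  →  {above(e), above(f), at(a,a), at(e,e), at(e,f), at(f,d), ready(e)}
optimal plan length = 3; 3 > 1

No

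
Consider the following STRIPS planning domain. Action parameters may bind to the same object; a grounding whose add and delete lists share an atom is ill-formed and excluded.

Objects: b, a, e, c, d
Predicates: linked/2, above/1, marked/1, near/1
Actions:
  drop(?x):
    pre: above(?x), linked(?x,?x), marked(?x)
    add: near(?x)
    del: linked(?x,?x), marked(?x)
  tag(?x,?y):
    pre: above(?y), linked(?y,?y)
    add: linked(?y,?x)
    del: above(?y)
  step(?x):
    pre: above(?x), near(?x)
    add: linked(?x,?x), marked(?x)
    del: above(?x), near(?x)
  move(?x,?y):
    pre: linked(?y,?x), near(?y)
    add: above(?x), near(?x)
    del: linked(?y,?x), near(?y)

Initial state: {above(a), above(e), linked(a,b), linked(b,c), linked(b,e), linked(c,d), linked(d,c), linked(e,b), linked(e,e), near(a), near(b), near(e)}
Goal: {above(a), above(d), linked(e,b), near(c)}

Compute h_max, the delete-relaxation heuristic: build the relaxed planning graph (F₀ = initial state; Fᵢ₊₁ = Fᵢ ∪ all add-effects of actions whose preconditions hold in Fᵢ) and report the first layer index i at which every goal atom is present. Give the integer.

F0 = init (12 atoms)
F1 = F0 ∪ {above(b), above(c), linked(a,a), linked(e,a), linked(e,c), linked(e,d), marked(a), marked(e), near(c)}  (21 atoms)
F2 = F1 ∪ {above(d), linked(a,c), linked(a,d), linked(a,e), linked(b,b), linked(c,c), marked(b), marked(c), near(d)}  (30 atoms)
goal ⊆ F2  ⇒  h_max = 2

2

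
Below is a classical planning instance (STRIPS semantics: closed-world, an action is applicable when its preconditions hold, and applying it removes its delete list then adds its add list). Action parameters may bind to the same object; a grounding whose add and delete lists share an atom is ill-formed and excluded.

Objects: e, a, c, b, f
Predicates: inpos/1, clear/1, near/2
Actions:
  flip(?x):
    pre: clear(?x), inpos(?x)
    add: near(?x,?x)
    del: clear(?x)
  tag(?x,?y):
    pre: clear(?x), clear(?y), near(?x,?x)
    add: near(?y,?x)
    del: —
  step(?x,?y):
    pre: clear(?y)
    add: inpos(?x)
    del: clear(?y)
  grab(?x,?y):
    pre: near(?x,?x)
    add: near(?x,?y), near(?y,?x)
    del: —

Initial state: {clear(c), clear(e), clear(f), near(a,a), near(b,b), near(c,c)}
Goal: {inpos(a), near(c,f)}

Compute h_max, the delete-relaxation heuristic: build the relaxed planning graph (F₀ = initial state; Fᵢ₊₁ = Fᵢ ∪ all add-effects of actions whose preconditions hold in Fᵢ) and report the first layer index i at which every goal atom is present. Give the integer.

1

F0 = init (6 atoms)
F1 = F0 ∪ {inpos(a), inpos(b), inpos(c), inpos(e), inpos(f), near(a,b), near(a,c), near(a,e), near(a,f), near(b,a), near(b,c), near(b,e), near(b,f), near(c,a), near(c,b), near(c,e), near(c,f), near(e,a), near(e,b), near(e,c), near(f,a), near(f,b), near(f,c)}  (29 atoms)
goal ⊆ F1  ⇒  h_max = 1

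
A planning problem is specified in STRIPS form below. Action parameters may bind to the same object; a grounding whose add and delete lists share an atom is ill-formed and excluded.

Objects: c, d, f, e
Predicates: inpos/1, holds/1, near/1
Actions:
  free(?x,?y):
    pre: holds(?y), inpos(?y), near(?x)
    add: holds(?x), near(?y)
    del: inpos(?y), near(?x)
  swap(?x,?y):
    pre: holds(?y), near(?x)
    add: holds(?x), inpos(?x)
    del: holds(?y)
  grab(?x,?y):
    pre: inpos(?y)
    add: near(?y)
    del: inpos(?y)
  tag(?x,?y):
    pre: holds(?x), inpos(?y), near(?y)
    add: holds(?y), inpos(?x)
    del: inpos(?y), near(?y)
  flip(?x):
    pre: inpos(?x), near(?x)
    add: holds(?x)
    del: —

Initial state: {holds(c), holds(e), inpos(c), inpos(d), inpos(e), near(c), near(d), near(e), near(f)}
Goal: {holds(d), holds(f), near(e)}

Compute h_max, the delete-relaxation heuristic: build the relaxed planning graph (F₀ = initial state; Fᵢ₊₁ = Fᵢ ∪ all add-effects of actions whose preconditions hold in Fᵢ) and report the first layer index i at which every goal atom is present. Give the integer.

F0 = init (9 atoms)
F1 = F0 ∪ {holds(d), holds(f), inpos(f)}  (12 atoms)
goal ⊆ F1  ⇒  h_max = 1

1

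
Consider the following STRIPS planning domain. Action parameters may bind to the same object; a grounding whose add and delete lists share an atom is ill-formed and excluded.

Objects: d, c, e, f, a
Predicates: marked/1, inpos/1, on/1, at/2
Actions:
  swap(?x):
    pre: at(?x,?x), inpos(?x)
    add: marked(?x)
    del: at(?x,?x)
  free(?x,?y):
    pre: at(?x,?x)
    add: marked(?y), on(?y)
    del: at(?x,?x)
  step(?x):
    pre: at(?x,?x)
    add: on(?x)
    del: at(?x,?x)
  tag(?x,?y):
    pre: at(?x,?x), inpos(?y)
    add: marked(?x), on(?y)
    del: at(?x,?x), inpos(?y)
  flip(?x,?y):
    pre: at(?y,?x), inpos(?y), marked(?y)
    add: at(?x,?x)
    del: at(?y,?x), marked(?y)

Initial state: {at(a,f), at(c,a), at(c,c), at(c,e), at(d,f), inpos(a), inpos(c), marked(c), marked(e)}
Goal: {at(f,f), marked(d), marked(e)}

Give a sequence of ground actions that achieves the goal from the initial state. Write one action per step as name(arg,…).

free(c,d); flip(e,c); free(e,a); flip(f,a)

1. free(c,d)  →  {at(a,f), at(c,a), at(c,e), at(d,f), inpos(a), inpos(c), marked(c), marked(d), marked(e), on(d)}
2. flip(e,c)  →  {at(a,f), at(c,a), at(d,f), at(e,e), inpos(a), inpos(c), marked(d), marked(e), on(d)}
3. free(e,a)  →  {at(a,f), at(c,a), at(d,f), inpos(a), inpos(c), marked(a), marked(d), marked(e), on(a), on(d)}
4. flip(f,a)  →  {at(c,a), at(d,f), at(f,f), inpos(a), inpos(c), marked(d), marked(e), on(a), on(d)}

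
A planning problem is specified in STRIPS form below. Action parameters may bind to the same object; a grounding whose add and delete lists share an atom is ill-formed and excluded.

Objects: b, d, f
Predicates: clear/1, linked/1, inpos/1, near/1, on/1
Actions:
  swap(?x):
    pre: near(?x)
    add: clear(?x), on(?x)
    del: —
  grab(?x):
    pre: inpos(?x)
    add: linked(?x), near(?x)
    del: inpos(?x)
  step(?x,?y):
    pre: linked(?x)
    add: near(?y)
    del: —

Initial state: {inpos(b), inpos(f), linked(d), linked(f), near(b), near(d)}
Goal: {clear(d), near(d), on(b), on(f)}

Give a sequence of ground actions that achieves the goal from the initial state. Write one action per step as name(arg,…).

swap(b); swap(d); grab(f); swap(f)

1. swap(b)  →  {clear(b), inpos(b), inpos(f), linked(d), linked(f), near(b), near(d), on(b)}
2. swap(d)  →  {clear(b), clear(d), inpos(b), inpos(f), linked(d), linked(f), near(b), near(d), on(b), on(d)}
3. grab(f)  →  {clear(b), clear(d), inpos(b), linked(d), linked(f), near(b), near(d), near(f), on(b), on(d)}
4. swap(f)  →  {clear(b), clear(d), clear(f), inpos(b), linked(d), linked(f), near(b), near(d), near(f), on(b), on(d), on(f)}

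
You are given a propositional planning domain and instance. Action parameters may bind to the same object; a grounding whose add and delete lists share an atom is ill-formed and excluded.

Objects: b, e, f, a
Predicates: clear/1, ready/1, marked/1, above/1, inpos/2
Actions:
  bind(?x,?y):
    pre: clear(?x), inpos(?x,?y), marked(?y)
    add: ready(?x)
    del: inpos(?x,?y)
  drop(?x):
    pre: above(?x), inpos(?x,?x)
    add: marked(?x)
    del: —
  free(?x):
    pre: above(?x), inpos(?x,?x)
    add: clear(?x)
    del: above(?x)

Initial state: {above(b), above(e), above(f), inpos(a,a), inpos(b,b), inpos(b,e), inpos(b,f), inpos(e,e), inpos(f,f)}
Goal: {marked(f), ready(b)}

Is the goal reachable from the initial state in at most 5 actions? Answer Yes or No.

Yes

1. drop(f)  →  {above(b), above(e), above(f), inpos(a,a), inpos(b,b), inpos(b,e), inpos(b,f), inpos(e,e), inpos(f,f), marked(f)}
2. free(b)  →  {above(e), above(f), clear(b), inpos(a,a), inpos(b,b), inpos(b,e), inpos(b,f), inpos(e,e), inpos(f,f), marked(f)}
3. bind(b,f)  →  {above(e), above(f), clear(b), inpos(a,a), inpos(b,b), inpos(b,e), inpos(e,e), inpos(f,f), marked(f), ready(b)}
optimal plan length = 3; 3 ≤ 5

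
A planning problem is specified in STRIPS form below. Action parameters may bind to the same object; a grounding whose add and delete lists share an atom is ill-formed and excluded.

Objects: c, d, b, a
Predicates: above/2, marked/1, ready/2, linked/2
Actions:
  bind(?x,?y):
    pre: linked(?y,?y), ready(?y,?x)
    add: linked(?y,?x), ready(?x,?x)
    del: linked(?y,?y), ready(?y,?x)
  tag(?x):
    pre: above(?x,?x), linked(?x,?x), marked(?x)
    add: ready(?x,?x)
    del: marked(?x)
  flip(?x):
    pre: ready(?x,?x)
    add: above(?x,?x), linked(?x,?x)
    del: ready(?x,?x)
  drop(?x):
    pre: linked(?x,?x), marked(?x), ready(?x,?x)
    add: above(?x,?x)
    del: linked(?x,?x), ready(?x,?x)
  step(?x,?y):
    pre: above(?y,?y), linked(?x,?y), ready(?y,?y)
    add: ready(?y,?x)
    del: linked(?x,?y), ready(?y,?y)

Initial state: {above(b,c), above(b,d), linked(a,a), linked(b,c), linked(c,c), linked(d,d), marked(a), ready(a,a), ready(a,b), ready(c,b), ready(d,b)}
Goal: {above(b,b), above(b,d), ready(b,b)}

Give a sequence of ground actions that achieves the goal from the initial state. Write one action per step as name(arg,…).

bind(b,c); flip(b); bind(b,d)

1. bind(b,c)  →  {above(b,c), above(b,d), linked(a,a), linked(b,c), linked(c,b), linked(d,d), marked(a), ready(a,a), ready(a,b), ready(b,b), ready(d,b)}
2. flip(b)  →  {above(b,b), above(b,c), above(b,d), linked(a,a), linked(b,b), linked(b,c), linked(c,b), linked(d,d), marked(a), ready(a,a), ready(a,b), ready(d,b)}
3. bind(b,d)  →  {above(b,b), above(b,c), above(b,d), linked(a,a), linked(b,b), linked(b,c), linked(c,b), linked(d,b), marked(a), ready(a,a), ready(a,b), ready(b,b)}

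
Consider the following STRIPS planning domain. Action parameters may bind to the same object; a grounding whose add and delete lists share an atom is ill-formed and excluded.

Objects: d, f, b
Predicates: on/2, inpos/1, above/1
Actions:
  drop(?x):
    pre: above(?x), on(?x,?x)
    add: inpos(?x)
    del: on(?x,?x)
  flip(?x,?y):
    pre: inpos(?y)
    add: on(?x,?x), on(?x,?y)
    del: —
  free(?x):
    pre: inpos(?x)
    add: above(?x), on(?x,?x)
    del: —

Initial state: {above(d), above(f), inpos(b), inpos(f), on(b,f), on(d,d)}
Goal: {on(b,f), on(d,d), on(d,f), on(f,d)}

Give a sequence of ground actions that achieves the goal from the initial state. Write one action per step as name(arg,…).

drop(d); flip(d,f); flip(f,d)

1. drop(d)  →  {above(d), above(f), inpos(b), inpos(d), inpos(f), on(b,f)}
2. flip(d,f)  →  {above(d), above(f), inpos(b), inpos(d), inpos(f), on(b,f), on(d,d), on(d,f)}
3. flip(f,d)  →  {above(d), above(f), inpos(b), inpos(d), inpos(f), on(b,f), on(d,d), on(d,f), on(f,d), on(f,f)}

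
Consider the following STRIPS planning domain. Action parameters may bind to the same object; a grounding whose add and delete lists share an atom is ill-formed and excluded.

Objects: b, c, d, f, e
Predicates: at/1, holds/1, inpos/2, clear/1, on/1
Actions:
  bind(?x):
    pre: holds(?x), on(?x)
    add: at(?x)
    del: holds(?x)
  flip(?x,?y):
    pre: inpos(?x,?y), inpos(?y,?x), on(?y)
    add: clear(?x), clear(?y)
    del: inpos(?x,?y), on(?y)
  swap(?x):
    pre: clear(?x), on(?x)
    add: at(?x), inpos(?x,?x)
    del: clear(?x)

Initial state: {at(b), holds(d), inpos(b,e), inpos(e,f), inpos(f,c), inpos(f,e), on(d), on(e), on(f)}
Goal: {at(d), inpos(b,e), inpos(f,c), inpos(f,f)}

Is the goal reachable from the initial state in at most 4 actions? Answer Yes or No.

1. bind(d)  →  {at(b), at(d), inpos(b,e), inpos(e,f), inpos(f,c), inpos(f,e), on(d), on(e), on(f)}
2. flip(f,e)  →  {at(b), at(d), clear(e), clear(f), inpos(b,e), inpos(e,f), inpos(f,c), on(d), on(f)}
3. swap(f)  →  {at(b), at(d), at(f), clear(e), inpos(b,e), inpos(e,f), inpos(f,c), inpos(f,f), on(d), on(f)}
optimal plan length = 3; 3 ≤ 4

Yes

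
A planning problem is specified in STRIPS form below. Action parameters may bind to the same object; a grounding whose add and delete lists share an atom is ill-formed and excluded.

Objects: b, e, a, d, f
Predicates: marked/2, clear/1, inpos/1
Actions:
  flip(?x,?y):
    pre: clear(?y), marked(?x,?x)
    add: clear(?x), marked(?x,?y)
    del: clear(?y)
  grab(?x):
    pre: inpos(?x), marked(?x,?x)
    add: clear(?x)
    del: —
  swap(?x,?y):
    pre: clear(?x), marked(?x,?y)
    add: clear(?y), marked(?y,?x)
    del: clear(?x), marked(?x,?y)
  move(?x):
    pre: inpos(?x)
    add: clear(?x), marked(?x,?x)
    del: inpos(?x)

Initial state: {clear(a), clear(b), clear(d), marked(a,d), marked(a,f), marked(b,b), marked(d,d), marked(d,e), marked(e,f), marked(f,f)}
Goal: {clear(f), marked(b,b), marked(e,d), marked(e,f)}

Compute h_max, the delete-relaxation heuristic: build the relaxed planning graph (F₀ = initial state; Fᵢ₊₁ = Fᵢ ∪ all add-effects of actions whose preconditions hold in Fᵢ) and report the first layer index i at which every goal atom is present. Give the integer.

1

F0 = init (10 atoms)
F1 = F0 ∪ {clear(e), clear(f), marked(b,a), marked(b,d), marked(d,a), marked(d,b), marked(e,d), marked(f,a), marked(f,b), marked(f,d)}  (20 atoms)
goal ⊆ F1  ⇒  h_max = 1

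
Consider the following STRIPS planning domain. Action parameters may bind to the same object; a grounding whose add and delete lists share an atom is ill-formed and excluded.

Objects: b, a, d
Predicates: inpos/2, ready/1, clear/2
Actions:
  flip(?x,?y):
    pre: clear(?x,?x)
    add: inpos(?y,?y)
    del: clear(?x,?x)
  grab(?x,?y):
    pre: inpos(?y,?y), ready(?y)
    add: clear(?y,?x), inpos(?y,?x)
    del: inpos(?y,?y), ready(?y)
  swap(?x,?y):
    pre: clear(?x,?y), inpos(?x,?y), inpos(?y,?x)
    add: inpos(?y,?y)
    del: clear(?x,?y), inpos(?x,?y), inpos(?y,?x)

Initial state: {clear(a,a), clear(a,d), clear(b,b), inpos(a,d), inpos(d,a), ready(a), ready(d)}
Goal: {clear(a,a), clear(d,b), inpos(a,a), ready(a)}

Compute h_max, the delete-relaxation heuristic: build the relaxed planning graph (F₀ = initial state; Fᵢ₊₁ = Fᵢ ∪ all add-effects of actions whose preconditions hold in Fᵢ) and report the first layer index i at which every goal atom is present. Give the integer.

F0 = init (7 atoms)
F1 = F0 ∪ {inpos(a,a), inpos(b,b), inpos(d,d)}  (10 atoms)
F2 = F1 ∪ {clear(a,b), clear(d,a), clear(d,b), inpos(a,b), inpos(d,b)}  (15 atoms)
goal ⊆ F2  ⇒  h_max = 2

2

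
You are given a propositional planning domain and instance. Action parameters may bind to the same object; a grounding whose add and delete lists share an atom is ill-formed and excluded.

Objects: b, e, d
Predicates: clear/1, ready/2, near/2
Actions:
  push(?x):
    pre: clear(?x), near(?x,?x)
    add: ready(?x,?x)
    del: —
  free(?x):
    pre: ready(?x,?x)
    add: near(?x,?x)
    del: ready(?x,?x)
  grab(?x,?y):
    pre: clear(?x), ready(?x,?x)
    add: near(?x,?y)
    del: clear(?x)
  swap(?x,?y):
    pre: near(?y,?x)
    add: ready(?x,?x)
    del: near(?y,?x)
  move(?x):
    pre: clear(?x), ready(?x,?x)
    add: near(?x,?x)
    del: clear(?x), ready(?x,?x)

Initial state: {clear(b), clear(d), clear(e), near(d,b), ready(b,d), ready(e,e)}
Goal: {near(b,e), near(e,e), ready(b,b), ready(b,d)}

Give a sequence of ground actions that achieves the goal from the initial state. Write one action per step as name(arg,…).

free(e); swap(b,d); grab(b,e)

1. free(e)  →  {clear(b), clear(d), clear(e), near(d,b), near(e,e), ready(b,d)}
2. swap(b,d)  →  {clear(b), clear(d), clear(e), near(e,e), ready(b,b), ready(b,d)}
3. grab(b,e)  →  {clear(d), clear(e), near(b,e), near(e,e), ready(b,b), ready(b,d)}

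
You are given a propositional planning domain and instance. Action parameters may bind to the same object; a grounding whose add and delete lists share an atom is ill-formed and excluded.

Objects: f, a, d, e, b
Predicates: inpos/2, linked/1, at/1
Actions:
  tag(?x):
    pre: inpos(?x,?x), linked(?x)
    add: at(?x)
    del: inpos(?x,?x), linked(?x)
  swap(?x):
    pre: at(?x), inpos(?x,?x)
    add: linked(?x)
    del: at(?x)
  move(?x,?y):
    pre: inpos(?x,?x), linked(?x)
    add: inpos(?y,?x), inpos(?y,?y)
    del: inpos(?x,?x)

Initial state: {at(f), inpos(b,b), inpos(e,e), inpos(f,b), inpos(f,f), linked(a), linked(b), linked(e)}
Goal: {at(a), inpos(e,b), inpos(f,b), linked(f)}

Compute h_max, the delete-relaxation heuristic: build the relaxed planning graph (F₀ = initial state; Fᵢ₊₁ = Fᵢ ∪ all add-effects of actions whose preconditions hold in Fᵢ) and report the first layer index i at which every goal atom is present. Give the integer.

F0 = init (8 atoms)
F1 = F0 ∪ {at(b), at(e), inpos(a,a), inpos(a,b), inpos(a,e), inpos(b,e), inpos(d,b), inpos(d,d), inpos(d,e), inpos(e,b), inpos(f,e), linked(f)}  (20 atoms)
F2 = F1 ∪ {at(a), inpos(a,f), inpos(b,a), inpos(b,f), inpos(d,a), inpos(d,f), inpos(e,a), inpos(e,f), inpos(f,a)}  (29 atoms)
goal ⊆ F2  ⇒  h_max = 2

2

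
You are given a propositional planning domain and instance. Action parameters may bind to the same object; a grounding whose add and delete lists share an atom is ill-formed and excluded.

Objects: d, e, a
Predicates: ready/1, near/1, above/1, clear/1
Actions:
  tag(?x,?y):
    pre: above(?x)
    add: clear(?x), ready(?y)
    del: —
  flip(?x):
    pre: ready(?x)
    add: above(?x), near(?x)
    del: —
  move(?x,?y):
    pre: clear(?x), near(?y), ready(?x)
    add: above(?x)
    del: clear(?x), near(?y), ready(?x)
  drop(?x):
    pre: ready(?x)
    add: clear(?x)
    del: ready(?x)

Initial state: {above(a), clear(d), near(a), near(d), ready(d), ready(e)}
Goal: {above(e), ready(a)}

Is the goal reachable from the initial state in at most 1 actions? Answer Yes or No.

1. tag(a,a)  →  {above(a), clear(a), clear(d), near(a), near(d), ready(a), ready(d), ready(e)}
2. flip(e)  →  {above(a), above(e), clear(a), clear(d), near(a), near(d), near(e), ready(a), ready(d), ready(e)}
optimal plan length = 2; 2 > 1

No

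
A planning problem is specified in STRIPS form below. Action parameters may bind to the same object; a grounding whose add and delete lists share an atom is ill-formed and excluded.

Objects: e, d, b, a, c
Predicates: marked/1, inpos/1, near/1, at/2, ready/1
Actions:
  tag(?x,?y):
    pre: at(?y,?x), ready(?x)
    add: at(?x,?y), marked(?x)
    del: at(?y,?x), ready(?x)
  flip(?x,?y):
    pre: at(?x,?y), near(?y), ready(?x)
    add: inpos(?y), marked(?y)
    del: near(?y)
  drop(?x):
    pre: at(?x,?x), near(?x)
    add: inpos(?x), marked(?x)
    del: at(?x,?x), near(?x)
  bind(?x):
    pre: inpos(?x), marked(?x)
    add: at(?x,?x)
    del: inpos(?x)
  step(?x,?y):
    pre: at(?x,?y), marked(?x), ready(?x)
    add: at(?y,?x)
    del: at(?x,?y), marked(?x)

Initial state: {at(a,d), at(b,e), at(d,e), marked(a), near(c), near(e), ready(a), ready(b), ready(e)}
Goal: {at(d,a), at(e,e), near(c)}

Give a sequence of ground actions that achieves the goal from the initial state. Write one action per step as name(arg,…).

flip(b,e); bind(e); step(a,d)

1. flip(b,e)  →  {at(a,d), at(b,e), at(d,e), inpos(e), marked(a), marked(e), near(c), ready(a), ready(b), ready(e)}
2. bind(e)  →  {at(a,d), at(b,e), at(d,e), at(e,e), marked(a), marked(e), near(c), ready(a), ready(b), ready(e)}
3. step(a,d)  →  {at(b,e), at(d,a), at(d,e), at(e,e), marked(e), near(c), ready(a), ready(b), ready(e)}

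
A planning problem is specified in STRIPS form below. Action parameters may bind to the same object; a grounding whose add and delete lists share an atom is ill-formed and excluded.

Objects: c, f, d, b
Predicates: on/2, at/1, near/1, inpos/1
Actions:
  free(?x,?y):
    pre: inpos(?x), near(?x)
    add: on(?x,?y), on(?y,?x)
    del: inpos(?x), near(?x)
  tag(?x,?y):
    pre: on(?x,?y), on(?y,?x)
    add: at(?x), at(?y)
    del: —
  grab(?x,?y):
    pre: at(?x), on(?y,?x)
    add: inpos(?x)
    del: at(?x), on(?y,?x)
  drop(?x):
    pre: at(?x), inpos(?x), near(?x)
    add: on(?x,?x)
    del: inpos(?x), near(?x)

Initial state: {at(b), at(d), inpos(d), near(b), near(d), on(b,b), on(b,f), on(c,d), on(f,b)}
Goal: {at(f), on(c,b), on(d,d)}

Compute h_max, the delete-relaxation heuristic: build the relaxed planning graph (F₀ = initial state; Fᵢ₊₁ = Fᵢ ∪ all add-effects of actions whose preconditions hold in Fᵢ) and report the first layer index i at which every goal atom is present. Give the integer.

F0 = init (9 atoms)
F1 = F0 ∪ {at(f), inpos(b), on(b,d), on(d,b), on(d,c), on(d,d), on(d,f), on(f,d)}  (17 atoms)
F2 = F1 ∪ {at(c), inpos(f), on(b,c), on(c,b)}  (21 atoms)
goal ⊆ F2  ⇒  h_max = 2

2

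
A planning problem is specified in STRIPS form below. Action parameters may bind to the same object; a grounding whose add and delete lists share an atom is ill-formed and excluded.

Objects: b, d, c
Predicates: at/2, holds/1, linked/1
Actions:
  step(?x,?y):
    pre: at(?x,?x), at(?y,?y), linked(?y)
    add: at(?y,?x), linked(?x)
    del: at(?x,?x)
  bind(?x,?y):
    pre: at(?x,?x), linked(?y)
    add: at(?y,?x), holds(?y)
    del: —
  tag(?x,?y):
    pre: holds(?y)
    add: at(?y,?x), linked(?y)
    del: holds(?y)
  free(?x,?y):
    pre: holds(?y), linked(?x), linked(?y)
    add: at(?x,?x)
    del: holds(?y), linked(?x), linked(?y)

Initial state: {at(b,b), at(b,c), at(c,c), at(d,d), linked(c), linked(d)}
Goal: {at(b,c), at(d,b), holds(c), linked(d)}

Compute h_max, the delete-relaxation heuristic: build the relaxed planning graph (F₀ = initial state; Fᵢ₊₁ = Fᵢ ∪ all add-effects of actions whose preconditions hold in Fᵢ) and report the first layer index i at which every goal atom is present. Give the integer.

F0 = init (6 atoms)
F1 = F0 ∪ {at(c,b), at(c,d), at(d,b), at(d,c), holds(c), holds(d), linked(b)}  (13 atoms)
goal ⊆ F1  ⇒  h_max = 1

1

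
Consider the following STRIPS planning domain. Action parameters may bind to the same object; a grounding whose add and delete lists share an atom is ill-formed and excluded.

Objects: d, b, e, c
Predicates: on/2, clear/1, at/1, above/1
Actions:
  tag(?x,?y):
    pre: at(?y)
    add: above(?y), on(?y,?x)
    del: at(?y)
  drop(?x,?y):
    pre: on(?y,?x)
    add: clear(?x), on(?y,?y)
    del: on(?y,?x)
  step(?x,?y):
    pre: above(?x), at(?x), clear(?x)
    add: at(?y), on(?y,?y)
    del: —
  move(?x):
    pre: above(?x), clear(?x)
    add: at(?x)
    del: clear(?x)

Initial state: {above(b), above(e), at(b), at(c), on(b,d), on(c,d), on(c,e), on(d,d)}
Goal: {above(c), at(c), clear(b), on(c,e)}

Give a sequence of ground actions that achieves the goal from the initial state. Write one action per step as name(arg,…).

tag(b,c); drop(b,c); step(b,c)

1. tag(b,c)  →  {above(b), above(c), above(e), at(b), on(b,d), on(c,b), on(c,d), on(c,e), on(d,d)}
2. drop(b,c)  →  {above(b), above(c), above(e), at(b), clear(b), on(b,d), on(c,c), on(c,d), on(c,e), on(d,d)}
3. step(b,c)  →  {above(b), above(c), above(e), at(b), at(c), clear(b), on(b,d), on(c,c), on(c,d), on(c,e), on(d,d)}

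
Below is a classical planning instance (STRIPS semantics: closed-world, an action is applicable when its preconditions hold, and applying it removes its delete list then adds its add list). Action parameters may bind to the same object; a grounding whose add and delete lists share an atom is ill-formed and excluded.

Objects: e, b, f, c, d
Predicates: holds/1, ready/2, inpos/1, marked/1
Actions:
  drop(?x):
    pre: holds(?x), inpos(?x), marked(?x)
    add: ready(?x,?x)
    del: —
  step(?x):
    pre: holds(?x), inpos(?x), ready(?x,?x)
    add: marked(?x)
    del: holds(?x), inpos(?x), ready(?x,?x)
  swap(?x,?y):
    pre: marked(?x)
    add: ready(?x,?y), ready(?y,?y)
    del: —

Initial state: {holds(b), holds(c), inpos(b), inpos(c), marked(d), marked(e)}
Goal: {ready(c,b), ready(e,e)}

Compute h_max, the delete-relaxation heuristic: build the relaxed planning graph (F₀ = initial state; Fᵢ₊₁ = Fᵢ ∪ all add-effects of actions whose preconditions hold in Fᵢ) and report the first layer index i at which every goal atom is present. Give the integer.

F0 = init (6 atoms)
F1 = F0 ∪ {ready(b,b), ready(c,c), ready(d,b), ready(d,c), ready(d,d), ready(d,e), ready(d,f), ready(e,b), ready(e,c), ready(e,d), ready(e,e), ready(e,f), ready(f,f)}  (19 atoms)
F2 = F1 ∪ {marked(b), marked(c)}  (21 atoms)
F3 = F2 ∪ {ready(b,c), ready(b,d), ready(b,e), ready(b,f), ready(c,b), ready(c,d), ready(c,e), ready(c,f)}  (29 atoms)
goal ⊆ F3  ⇒  h_max = 3

3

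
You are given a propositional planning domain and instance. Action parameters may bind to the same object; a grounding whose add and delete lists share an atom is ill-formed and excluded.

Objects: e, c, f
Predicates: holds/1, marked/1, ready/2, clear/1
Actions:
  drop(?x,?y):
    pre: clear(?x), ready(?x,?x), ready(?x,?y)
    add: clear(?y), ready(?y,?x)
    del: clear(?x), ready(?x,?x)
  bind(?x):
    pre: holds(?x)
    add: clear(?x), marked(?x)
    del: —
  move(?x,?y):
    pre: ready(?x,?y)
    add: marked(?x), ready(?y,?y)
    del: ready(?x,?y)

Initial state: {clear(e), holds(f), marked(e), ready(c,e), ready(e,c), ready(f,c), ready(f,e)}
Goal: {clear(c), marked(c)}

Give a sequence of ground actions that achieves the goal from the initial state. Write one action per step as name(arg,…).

1. move(c,e)  →  {clear(e), holds(f), marked(c), marked(e), ready(e,c), ready(e,e), ready(f,c), ready(f,e)}
2. drop(e,c)  →  {clear(c), holds(f), marked(c), marked(e), ready(c,e), ready(e,c), ready(f,c), ready(f,e)}

move(c,e); drop(e,c)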